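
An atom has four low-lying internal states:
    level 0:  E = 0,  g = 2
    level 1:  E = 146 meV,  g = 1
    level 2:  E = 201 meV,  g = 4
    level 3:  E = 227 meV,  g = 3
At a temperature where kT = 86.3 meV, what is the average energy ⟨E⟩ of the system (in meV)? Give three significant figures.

55.3 meV

Eᵢ/kT = 0, 1.6918, 2.3291, 2.6304.
Z = Σ gᵢe^(−Eᵢ/kT) = 2·e^(−0) + 1·e^(−1.6918) + 4·e^(−2.3291) + 3·e^(−2.6304) = 2.0000 + 0.18419 + 0.38953 + 0.21615 = 2.7899.
⟨E⟩ = Σ Eᵢ gᵢe^(−Eᵢ/kT) / Z = (0·2.0000 + 146·0.18419 + 201·0.38953 + 227·0.21615) / 2.7899 = 55.3 meV.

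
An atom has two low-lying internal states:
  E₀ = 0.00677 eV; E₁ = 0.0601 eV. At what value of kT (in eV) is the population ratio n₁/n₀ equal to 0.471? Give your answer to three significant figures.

0.0708 eV

n₁/n₀ = exp[−(E₁−E₀)/kT] = 0.471.
⇒ (E₁−E₀)/kT = ln(1/0.471) = ln(2.1231) = 0.75288.
kT = 0.05333 eV / 0.75288 = 0.0708 eV.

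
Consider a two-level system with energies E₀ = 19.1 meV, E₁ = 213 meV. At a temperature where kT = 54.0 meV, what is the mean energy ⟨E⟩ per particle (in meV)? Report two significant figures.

Eᵢ/kT = 0.3537, 3.944.
Z = Σ e^(−Eᵢ/kT) = e^(−0.3537) + e^(−3.944) = 0.7021 + 0.01937 = 0.7215.
⟨E⟩ = Σ Eᵢ e^(−Eᵢ/kT) / Z = (19.1·0.7021 + 213·0.01937) / 0.7215 = 24 meV.

24 meV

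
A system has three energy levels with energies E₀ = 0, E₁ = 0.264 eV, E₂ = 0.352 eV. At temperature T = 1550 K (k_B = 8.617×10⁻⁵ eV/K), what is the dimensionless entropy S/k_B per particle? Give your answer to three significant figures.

k_BT = 8.617×10⁻⁵ × 1550 K = 0.13356 eV.
Eᵢ/kT = 0, 1.9766, 2.6355.
Z = Σ e^(−Eᵢ/kT) = e^(−0) + e^(−1.9766) + e^(−2.6355) = 1.0000 + 0.13854 + 0.071683 = 1.2102.
⟨E⟩ = Σ EᵢPᵢ = 0.051072 eV.
S/k_B = ln Z + ⟨E⟩/kT = ln(1.2102) + 0.051072/0.13356 = 0.19079 + 0.38239 = 0.573.

0.573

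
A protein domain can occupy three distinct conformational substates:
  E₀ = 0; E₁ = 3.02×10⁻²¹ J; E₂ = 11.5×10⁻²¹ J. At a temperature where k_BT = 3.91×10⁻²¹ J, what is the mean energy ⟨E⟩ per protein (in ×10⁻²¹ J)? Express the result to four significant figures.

1.322 ×10⁻²¹ J

Eᵢ/kT = 0, 0.772379, 2.94118.
Z = Σ e^(−Eᵢ/kT) = e^(−0) + e^(−0.772379) + e^(−2.94118) = 1.00000 + 0.461913 + 0.0528034 = 1.51472.
⟨E⟩ = Σ Eᵢ e^(−Eᵢ/kT) / Z = (0·1.00000 + 3.02·0.461913 + 11.5·0.0528034) / 1.51472 = 1.322 ×10⁻²¹ J.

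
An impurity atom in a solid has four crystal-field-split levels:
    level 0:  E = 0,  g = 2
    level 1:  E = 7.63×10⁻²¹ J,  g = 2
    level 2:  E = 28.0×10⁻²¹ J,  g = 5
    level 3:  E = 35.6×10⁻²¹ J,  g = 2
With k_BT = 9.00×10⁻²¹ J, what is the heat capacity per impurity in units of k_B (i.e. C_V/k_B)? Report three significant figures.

Eᵢ/kT = 0, 0.84778, 3.1111, 3.9556.
Z = Σ gᵢe^(−Eᵢ/kT) = 2·e^(−0) + 2·e^(−0.84778) + 5·e^(−3.1111) + 2·e^(−3.9556) = 2.0000 + 0.85673 + 0.22276 + 0.038294 = 3.1178.
⟨E⟩ = 4.5344, ⟨E²⟩ = 87.579.
C_V/k_B = (⟨E²⟩ − ⟨E⟩²)/(kT)² = (87.579 − 20.561)/81.000 = 0.827.

0.827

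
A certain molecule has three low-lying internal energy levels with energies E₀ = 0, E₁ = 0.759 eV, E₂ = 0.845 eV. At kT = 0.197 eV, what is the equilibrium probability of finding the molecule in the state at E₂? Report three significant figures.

Eᵢ/kT = 0, 3.8528, 4.2893.
Z = Σ e^(−Eᵢ/kT) = e^(−0) + e^(−3.8528) + e^(−4.2893) = 1.0000 + 0.021220 + 0.013715 = 1.0349.
P₂ = e^(−E₂/kT) / Z = 0.013715/1.0349 = 0.0133.

0.0133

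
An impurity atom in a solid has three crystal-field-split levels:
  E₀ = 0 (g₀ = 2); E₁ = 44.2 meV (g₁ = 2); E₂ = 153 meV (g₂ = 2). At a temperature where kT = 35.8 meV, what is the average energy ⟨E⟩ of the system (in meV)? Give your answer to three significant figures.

11.5 meV

Eᵢ/kT = 0, 1.2346, 4.2737.
Z = Σ gᵢe^(−Eᵢ/kT) = 2·e^(−0) + 2·e^(−1.2346) + 2·e^(−4.2737) = 2.0000 + 0.58190 + 0.027860 = 2.6098.
⟨E⟩ = Σ Eᵢ gᵢe^(−Eᵢ/kT) / Z = (0·2.0000 + 44.2·0.58190 + 153·0.027860) / 2.6098 = 11.5 meV.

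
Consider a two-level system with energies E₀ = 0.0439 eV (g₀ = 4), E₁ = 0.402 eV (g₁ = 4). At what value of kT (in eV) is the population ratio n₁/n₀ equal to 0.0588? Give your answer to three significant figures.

n₁/n₀ = (g₁/g₀) exp[−(E₁−E₀)/kT] = 0.0588.
⇒ (E₁−E₀)/kT = ln((4/4)/0.0588) = ln(17.007) = 2.8336.
kT = 0.3581 eV / 2.8336 = 0.126 eV.

0.126 eV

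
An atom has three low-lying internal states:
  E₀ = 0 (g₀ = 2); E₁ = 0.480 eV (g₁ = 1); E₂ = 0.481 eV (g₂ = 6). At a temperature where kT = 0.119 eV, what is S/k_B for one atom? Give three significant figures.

Eᵢ/kT = 0, 4.0336, 4.0420.
Z = Σ gᵢe^(−Eᵢ/kT) = 2·e^(−0) + 1·e^(−4.0336) + 6·e^(−4.0420) = 2.0000 + 0.017710 + 0.10537 = 2.1231.
⟨E⟩ = Σ EᵢPᵢ = 0.027876 eV.
S/k_B = ln Z + ⟨E⟩/kT = ln(2.1231) + 0.027876/0.119 = 0.75288 + 0.23425 = 0.987.

0.987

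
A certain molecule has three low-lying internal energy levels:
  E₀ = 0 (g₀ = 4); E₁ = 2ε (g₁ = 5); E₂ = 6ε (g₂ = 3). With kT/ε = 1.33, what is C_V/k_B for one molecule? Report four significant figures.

0.4938

Eᵢ/kT = 0, 1.50376, 4.51128.
Z = Σ gᵢe^(−Eᵢ/kT) = 4·e^(−0) + 5·e^(−1.50376) + 3·e^(−4.51128) = 4.00000 + 1.11146 + 0.0329532 = 5.14441.
⟨E⟩ = 0.470538 ε, ⟨E²⟩ = 1.09481 ε².
C_V/k_B = (⟨E²⟩ − ⟨E⟩²)/(kT)² = (1.09481 − 0.221406)/1.76890 = 0.4938.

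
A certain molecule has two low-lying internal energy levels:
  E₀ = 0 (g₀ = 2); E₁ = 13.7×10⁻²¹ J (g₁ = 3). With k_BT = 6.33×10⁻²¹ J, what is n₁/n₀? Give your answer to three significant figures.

n₁/n₀ = (g₁/g₀) exp[−(E₁−E₀)/kT] = (3/2) × exp(−(13.7 ×10⁻²¹ J)/(6.33 ×10⁻²¹ J)) = (3/2) × exp(-2.1643) = 0.172.

0.172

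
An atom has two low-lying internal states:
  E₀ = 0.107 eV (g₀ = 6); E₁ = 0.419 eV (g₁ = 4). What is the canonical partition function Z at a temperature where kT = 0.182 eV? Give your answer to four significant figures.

Eᵢ/kT = 0.587912, 2.30220.
Z = Σ gᵢe^(−Eᵢ/kT) = 6·e^(−0.587912) + 4·e^(−2.30220) = 3.33292 + 0.400154 = 3.73307.

Z = 3.733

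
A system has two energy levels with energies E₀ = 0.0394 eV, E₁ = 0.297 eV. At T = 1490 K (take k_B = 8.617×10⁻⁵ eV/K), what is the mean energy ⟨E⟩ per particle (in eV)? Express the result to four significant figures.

k_BT = 8.617×10⁻⁵ × 1490 K = 0.128393 eV.
Eᵢ/kT = 0.306870, 2.31321.
Z = Σ e^(−Eᵢ/kT) = e^(−0.306870) + e^(−2.31321) = 0.735746 + 0.0989431 = 0.834689.
⟨E⟩ = Σ Eᵢ e^(−Eᵢ/kT) / Z = (0.0394·0.735746 + 0.297·0.0989431) / 0.834689 = 0.06994 eV.

0.06994 eV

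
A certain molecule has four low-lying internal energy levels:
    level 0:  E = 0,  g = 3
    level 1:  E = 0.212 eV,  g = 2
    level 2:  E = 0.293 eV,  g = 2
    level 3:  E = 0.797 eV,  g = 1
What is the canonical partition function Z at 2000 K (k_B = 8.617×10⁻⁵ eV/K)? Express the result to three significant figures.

k_BT = 8.617×10⁻⁵ × 2000 K = 0.17234 eV.
Eᵢ/kT = 0, 1.2301, 1.7001, 4.6246.
Z = Σ gᵢe^(−Eᵢ/kT) = 3·e^(−0) + 2·e^(−1.2301) + 2·e^(−1.7001) + 1·e^(−4.6246) = 3.0000 + 0.58453 + 0.36533 + 0.0098076 = 3.9597.

Z = 3.96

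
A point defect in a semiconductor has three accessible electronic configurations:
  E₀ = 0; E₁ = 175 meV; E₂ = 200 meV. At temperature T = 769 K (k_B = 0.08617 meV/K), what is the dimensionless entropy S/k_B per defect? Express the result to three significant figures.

0.413

k_BT = 0.08617 × 769 K = 66.265 meV.
Eᵢ/kT = 0, 2.6409, 3.0182.
Z = Σ e^(−Eᵢ/kT) = e^(−0) + e^(−2.6409) + e^(−3.0182) = 1.0000 + 0.071297 + 0.048889 = 1.1202.
⟨E⟩ = Σ EᵢPᵢ = 19.867 meV.
S/k_B = ln Z + ⟨E⟩/kT = ln(1.1202) + 19.867/66.265 = 0.11351 + 0.29981 = 0.413.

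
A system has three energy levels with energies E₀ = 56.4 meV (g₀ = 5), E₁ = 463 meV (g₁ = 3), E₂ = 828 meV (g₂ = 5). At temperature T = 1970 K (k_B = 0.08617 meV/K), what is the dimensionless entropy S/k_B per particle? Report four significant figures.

1.841

k_BT = 0.08617 × 1970 K = 169.755 meV.
Eᵢ/kT = 0.332244, 2.72746, 4.87762.
Z = Σ gᵢe^(−Eᵢ/kT) = 5·e^(−0.332244) + 3·e^(−2.72746) + 5·e^(−4.87762) = 3.58656 + 0.196155 + 0.0380756 = 3.82079.
⟨E⟩ = Σ EᵢPᵢ = 84.9637 meV.
S/k_B = ln Z + ⟨E⟩/kT = ln(3.82079) + 84.9637/169.755 = 1.34046 + 0.500508 = 1.841.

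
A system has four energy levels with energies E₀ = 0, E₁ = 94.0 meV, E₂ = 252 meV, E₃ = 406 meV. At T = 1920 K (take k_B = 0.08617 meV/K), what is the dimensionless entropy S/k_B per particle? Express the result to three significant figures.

1.09

k_BT = 0.08617 × 1920 K = 165.45 meV.
Eᵢ/kT = 0, 0.56815, 1.5231, 2.4539.
Z = Σ e^(−Eᵢ/kT) = e^(−0) + e^(−0.56815) + e^(−1.5231) + e^(−2.4539) = 1.0000 + 0.56657 + 0.21803 + 0.085958 = 1.8706.
⟨E⟩ = Σ EᵢPᵢ = 76.500 meV.
S/k_B = ln Z + ⟨E⟩/kT = ln(1.8706) + 76.500/165.45 = 0.62626 + 0.46238 = 1.09.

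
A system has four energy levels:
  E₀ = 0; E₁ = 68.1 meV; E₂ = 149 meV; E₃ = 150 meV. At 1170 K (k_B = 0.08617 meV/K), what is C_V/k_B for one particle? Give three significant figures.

0.358

k_BT = 0.08617 × 1170 K = 100.82 meV.
Eᵢ/kT = 0, 0.67546, 1.4779, 1.4878.
Z = Σ e^(−Eᵢ/kT) = e^(−0) + e^(−0.67546) + e^(−1.4779) + e^(−1.4878) = 1.0000 + 0.50892 + 0.22812 + 0.22587 = 1.9629.
⟨E⟩ = 52.233 meV, ⟨E²⟩ = 6371.6 meV².
C_V/k_B = (⟨E²⟩ − ⟨E⟩²)/(kT)² = (6371.6 − 2728.3)/10165 = 0.358.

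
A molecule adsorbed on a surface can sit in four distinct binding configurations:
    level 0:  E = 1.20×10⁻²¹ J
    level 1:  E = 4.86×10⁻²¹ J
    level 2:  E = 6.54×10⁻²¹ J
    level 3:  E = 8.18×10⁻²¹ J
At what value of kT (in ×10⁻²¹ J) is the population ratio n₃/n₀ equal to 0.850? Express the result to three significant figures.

n₃/n₀ = exp[−(E₃−E₀)/kT] = 0.850.
⇒ (E₃−E₀)/kT = ln(1/0.850) = ln(1.1765) = 0.16254.
kT = 6.98 ×10⁻²¹ J / 0.16254 = 42.9 ×10⁻²¹ J.

42.9 ×10⁻²¹ J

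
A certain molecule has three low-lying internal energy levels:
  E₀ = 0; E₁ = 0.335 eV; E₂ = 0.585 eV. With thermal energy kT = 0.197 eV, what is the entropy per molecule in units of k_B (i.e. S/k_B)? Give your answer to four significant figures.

Eᵢ/kT = 0, 1.70051, 2.96954.
Z = Σ e^(−Eᵢ/kT) = e^(−0) + e^(−1.70051) + e^(−2.96954) = 1.00000 + 0.182590 + 0.0513269 = 1.23392.
⟨E⟩ = Σ EᵢPᵢ = 0.0739058 eV.
S/k_B = ln Z + ⟨E⟩/kT = ln(1.23392) + 0.0739058/0.197 = 0.210196 + 0.375156 = 0.5854.

0.5854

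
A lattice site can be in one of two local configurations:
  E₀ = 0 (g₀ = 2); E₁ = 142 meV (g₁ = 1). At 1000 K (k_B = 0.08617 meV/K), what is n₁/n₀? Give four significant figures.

k_BT = 0.08617 × 1000 K = 86.1700 meV.
n₁/n₀ = (g₁/g₀) exp[−(E₁−E₀)/kT] = (1/2) × exp(−(142 meV)/(86.1700 meV)) = (1/2) × exp(-1.64791) = 0.09623.

0.09623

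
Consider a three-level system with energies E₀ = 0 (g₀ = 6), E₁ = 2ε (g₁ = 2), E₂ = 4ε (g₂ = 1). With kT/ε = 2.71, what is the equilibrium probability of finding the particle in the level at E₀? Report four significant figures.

Eᵢ/kT = 0, 0.738007, 1.47601.
Z = Σ gᵢe^(−Eᵢ/kT) = 6·e^(−0) + 2·e^(−0.738007) + 1·e^(−1.47601) = 6.00000 + 0.956132 + 0.228548 = 7.18468.
P₀ = g₀ e^(−E₀/kT) / Z = 6.00000/7.18468 = 0.8351.

0.8351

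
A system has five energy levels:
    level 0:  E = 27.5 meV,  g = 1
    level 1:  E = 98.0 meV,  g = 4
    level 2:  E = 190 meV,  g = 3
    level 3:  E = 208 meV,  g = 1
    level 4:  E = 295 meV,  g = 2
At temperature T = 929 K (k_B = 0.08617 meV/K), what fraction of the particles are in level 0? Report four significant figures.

k_BT = 0.08617 × 929 K = 80.0519 meV.
Eᵢ/kT = 0.343527, 1.22421, 2.37346, 2.59831, 3.68511.
Z = Σ gᵢe^(−Eᵢ/kT) = 1·e^(−0.343527) + 4·e^(−1.22421) + 3·e^(−2.37346) + 1·e^(−2.59831) + 2·e^(−3.68511) = 0.709264 + 1.17596 + 0.279474 + 0.0743992 + 0.0501888 = 2.28929.
P₀ = g₀ e^(−E₀/kT) / Z = 0.709264/2.28929 = 0.3098.

0.3098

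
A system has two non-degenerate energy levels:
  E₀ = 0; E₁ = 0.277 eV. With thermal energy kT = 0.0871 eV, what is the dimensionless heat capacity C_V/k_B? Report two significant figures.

Eᵢ/kT = 0, 3.180.
Z = Σ e^(−Eᵢ/kT) = e^(−0) + e^(−3.180) = 1.000 + 0.04159 = 1.042.
⟨E⟩ = 0.01106 eV, ⟨E²⟩ = 0.003063 eV².
C_V/k_B = (⟨E²⟩ − ⟨E⟩²)/(kT)² = (0.003063 − 0.0001223)/0.007586 = 0.39.

0.39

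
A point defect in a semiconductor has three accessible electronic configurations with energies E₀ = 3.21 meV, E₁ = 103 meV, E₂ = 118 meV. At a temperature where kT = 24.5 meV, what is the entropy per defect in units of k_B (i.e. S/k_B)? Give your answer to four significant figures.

0.1356

Eᵢ/kT = 0.131020, 4.20408, 4.81633.
Z = Σ e^(−Eᵢ/kT) = e^(−0.131020) + e^(−4.20408) + e^(−4.81633) = 0.877200 + 0.0149345 + 0.00809645 = 0.900231.
⟨E⟩ = Σ EᵢPᵢ = 5.89787 meV.
S/k_B = ln Z + ⟨E⟩/kT = ln(0.900231) + 5.89787/24.5 = -0.105104 + 0.240729 = 0.1356.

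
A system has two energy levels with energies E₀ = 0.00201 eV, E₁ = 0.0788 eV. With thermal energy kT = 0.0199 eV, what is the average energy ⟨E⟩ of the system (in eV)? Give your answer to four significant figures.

Eᵢ/kT = 0.101005, 3.95980.
Z = Σ e^(−Eᵢ/kT) = e^(−0.101005) + e^(−3.95980) = 0.903929 + 0.0190669 = 0.922996.
⟨E⟩ = Σ Eᵢ e^(−Eᵢ/kT) / Z = (0.00201·0.903929 + 0.0788·0.0190669) / 0.922996 = 0.003596 eV.

0.003596 eV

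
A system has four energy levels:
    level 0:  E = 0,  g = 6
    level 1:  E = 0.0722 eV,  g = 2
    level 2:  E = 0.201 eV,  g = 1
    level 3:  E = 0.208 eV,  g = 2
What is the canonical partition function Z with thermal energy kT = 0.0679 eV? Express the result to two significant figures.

Eᵢ/kT = 0, 1.063, 2.960, 3.063.
Z = Σ gᵢe^(−Eᵢ/kT) = 6·e^(−0) + 2·e^(−1.063) + 1·e^(−2.960) + 2·e^(−3.063) = 6.000 + 0.6908 + 0.05182 + 0.09349 = 6.836.

Z = 6.8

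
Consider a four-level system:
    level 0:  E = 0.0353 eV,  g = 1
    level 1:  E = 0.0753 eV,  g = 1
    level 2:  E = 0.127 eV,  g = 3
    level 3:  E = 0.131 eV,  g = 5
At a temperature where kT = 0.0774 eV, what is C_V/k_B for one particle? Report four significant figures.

Eᵢ/kT = 0.456072, 0.972868, 1.64083, 1.69251.
Z = Σ gᵢe^(−Eᵢ/kT) = 1·e^(−0.456072) + 1·e^(−0.972868) + 3·e^(−1.64083) + 5·e^(−1.69251) = 0.633768 + 0.377997 + 0.581457 + 0.920285 = 2.51351.
⟨E⟩ = 0.0975678 eV, ⟨E²⟩ = 0.0111813 eV².
C_V/k_B = (⟨E²⟩ − ⟨E⟩²)/(kT)² = (0.0111813 − 0.00951948)/0.00599076 = 0.2774.

0.2774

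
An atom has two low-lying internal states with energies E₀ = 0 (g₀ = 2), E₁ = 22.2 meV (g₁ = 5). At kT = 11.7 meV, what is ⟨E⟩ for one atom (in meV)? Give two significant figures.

6.1 meV

Eᵢ/kT = 0, 1.897.
Z = Σ gᵢe^(−Eᵢ/kT) = 2·e^(−0) + 5·e^(−1.897) = 2.000 + 0.7501 = 2.750.
⟨E⟩ = Σ Eᵢ gᵢe^(−Eᵢ/kT) / Z = (0·2.000 + 22.2·0.7501) / 2.750 = 6.1 meV.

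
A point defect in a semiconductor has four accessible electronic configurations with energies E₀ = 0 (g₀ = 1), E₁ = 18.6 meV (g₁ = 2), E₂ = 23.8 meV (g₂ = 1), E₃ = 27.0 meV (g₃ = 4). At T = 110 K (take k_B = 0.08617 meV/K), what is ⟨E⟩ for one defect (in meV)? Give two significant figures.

8.4 meV

k_BT = 0.08617 × 110 K = 9.479 meV.
Eᵢ/kT = 0, 1.962, 2.511, 2.848.
Z = Σ gᵢe^(−Eᵢ/kT) = 1·e^(−0) + 2·e^(−1.962) + 1·e^(−2.511) + 4·e^(−2.848) = 1.000 + 0.2812 + 0.08119 + 0.2318 = 1.594.
⟨E⟩ = Σ Eᵢ gᵢe^(−Eᵢ/kT) / Z = (0·1.000 + 18.6·0.2812 + 23.8·0.08119 + 27.0·0.2318) / 1.594 = 8.4 meV.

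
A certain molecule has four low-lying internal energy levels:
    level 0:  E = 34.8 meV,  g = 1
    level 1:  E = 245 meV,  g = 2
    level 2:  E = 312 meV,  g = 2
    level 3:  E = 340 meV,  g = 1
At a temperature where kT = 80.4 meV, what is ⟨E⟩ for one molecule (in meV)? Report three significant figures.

79.6 meV

Eᵢ/kT = 0.43284, 3.0473, 3.8806, 4.2289.
Z = Σ gᵢe^(−Eᵢ/kT) = 1·e^(−0.43284) + 2·e^(−3.0473) + 2·e^(−3.8806) + 1·e^(−4.2289) = 0.64866 + 0.094974 + 0.041277 + 0.014568 = 0.79948.
⟨E⟩ = Σ Eᵢ gᵢe^(−Eᵢ/kT) / Z = (34.8·0.64866 + 245·0.094974 + 312·0.041277 + 340·0.014568) / 0.79948 = 79.6 meV.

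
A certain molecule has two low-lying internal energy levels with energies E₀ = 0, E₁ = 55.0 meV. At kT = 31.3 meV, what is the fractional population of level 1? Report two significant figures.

Eᵢ/kT = 0, 1.757.
Z = Σ e^(−Eᵢ/kT) = e^(−0) + e^(−1.757) = 1.000 + 0.1726 = 1.173.
P₁ = e^(−E₁/kT) / Z = 0.1726/1.173 = 0.15.

0.15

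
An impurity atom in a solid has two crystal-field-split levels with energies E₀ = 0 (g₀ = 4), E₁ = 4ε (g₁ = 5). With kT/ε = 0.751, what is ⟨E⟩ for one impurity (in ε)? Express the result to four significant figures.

Eᵢ/kT = 0, 5.32623.
Z = Σ gᵢe^(−Eᵢ/kT) = 4·e^(−0) + 5·e^(−5.32623) = 4.00000 + 0.0243118 = 4.02431.
⟨E⟩ = Σ Eᵢ gᵢe^(−Eᵢ/kT) / Z = (0·4.00000 + 4·0.0243118) / 4.02431 = 0.02416 ε.

0.02416 ε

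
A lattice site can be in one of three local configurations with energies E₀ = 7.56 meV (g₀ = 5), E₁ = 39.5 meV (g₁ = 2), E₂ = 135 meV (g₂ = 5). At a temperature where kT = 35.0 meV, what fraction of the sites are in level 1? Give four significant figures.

Eᵢ/kT = 0.216000, 1.12857, 3.85714.
Z = Σ gᵢe^(−Eᵢ/kT) = 5·e^(−0.216000) + 2·e^(−1.12857) + 5·e^(−3.85714) = 4.02868 + 0.646991 + 0.105642 = 4.78131.
P₁ = g₁ e^(−E₁/kT) / Z = 0.646991/4.78131 = 0.1353.

0.1353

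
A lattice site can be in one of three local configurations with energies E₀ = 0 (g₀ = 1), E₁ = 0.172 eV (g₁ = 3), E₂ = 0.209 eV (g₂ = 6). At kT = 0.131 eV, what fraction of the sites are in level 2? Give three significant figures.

0.402

Eᵢ/kT = 0, 1.3130, 1.5954.
Z = Σ gᵢe^(−Eᵢ/kT) = 1·e^(−0) + 3·e^(−1.3130) + 6·e^(−1.5954) = 1.0000 + 0.80704 + 1.2170 = 3.0240.
P₂ = g₂ e^(−E₂/kT) / Z = 1.2170/3.0240 = 0.402.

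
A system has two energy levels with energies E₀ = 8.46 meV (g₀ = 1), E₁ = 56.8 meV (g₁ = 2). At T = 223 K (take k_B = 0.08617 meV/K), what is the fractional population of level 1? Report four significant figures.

0.1391

k_BT = 0.08617 × 223 K = 19.2159 meV.
Eᵢ/kT = 0.440260, 2.95589.
Z = Σ gᵢe^(−Eᵢ/kT) = 1·e^(−0.440260) + 2·e^(−2.95589) = 0.643869 + 0.104065 = 0.747934.
P₁ = g₁ e^(−E₁/kT) / Z = 0.104065/0.747934 = 0.1391.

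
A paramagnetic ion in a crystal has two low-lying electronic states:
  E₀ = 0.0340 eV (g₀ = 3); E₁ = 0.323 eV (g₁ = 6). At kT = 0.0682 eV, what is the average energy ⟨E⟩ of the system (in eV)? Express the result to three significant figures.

Eᵢ/kT = 0.49853, 4.7361.
Z = Σ gᵢe^(−Eᵢ/kT) = 3·e^(−0.49853) + 6·e^(−4.7361) = 1.8223 + 0.052637 = 1.8749.
⟨E⟩ = Σ Eᵢ gᵢe^(−Eᵢ/kT) / Z = (0.0340·1.8223 + 0.323·0.052637) / 1.8749 = 0.0421 eV.

0.0421 eV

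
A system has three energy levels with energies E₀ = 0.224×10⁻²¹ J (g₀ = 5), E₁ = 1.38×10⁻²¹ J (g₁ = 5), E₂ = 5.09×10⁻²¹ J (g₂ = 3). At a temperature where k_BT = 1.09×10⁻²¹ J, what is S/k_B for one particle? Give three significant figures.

2.21

Eᵢ/kT = 0.20550, 1.2661, 4.6697.
Z = Σ gᵢe^(−Eᵢ/kT) = 5·e^(−0.20550) + 5·e^(−1.2661) + 3·e^(−4.6697) = 4.0712 + 1.4096 + 0.028125 = 5.5089.
⟨E⟩ = Σ EᵢPᵢ = 0.54464 ×10⁻²¹ J.
S/k_B = ln Z + ⟨E⟩/kT = ln(5.5089) + 0.54464/1.09 = 1.7064 + 0.49967 = 2.21.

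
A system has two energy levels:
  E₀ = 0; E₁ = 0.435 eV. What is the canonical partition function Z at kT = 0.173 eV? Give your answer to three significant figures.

Z = 1.08

Eᵢ/kT = 0, 2.5145.
Z = Σ e^(−Eᵢ/kT) = e^(−0) + e^(−2.5145) = 1.0000 + 0.080903 = 1.0809.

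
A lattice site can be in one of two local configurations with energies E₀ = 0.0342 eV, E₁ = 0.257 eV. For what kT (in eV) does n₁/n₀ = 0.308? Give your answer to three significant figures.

0.189 eV

n₁/n₀ = exp[−(E₁−E₀)/kT] = 0.308.
⇒ (E₁−E₀)/kT = ln(1/0.308) = ln(3.2468) = 1.1777.
kT = 0.2228 eV / 1.1777 = 0.189 eV.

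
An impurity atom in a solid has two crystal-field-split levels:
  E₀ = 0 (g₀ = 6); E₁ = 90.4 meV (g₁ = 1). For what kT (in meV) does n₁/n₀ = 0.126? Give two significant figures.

320 meV

n₁/n₀ = (g₁/g₀) exp[−(E₁−E₀)/kT] = 0.126.
⇒ (E₁−E₀)/kT = ln((1/6)/0.126) = ln(1.323) = 0.2799.
kT = 90.4 meV / 0.2799 = 320 meV.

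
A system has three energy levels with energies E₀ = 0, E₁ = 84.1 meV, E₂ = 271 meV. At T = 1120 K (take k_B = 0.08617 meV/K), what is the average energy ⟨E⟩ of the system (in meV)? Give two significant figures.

k_BT = 0.08617 × 1120 K = 96.51 meV.
Eᵢ/kT = 0, 0.8714, 2.808.
Z = Σ e^(−Eᵢ/kT) = e^(−0) + e^(−0.8714) + e^(−2.808) = 1.000 + 0.4184 + 0.06033 = 1.479.
⟨E⟩ = Σ Eᵢ e^(−Eᵢ/kT) / Z = (0·1.000 + 84.1·0.4184 + 271·0.06033) / 1.479 = 35 meV.

35 meV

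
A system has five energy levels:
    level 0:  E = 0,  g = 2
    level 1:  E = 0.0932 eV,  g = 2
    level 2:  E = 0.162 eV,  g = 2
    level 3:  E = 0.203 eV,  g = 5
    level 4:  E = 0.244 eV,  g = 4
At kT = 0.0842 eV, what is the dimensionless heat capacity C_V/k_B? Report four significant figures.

Eᵢ/kT = 0, 1.10689, 1.92399, 2.41093, 2.89786.
Z = Σ gᵢe^(−Eᵢ/kT) = 2·e^(−0) + 2·e^(−1.10689) + 2·e^(−1.92399) + 5·e^(−2.41093) + 4·e^(−2.89786) = 2.00000 + 0.661171 + 0.292046 + 0.448659 + 0.220564 = 3.62244.
⟨E⟩ = 0.0700710 eV, ⟨E²⟩ = 0.0124302 eV².
C_V/k_B = (⟨E²⟩ − ⟨E⟩²)/(kT)² = (0.0124302 − 0.00490995)/0.00708964 = 1.061.

1.061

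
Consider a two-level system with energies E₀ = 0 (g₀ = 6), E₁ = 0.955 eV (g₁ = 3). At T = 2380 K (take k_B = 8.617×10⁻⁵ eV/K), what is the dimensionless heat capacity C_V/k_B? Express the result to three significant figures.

k_BT = 8.617×10⁻⁵ × 2380 K = 0.20508 eV.
Eᵢ/kT = 0, 4.6567.
Z = Σ gᵢe^(−Eᵢ/kT) = 6·e^(−0) + 3·e^(−4.6567) = 6.0000 + 0.028493 = 6.0285.
⟨E⟩ = 0.0045137 eV, ⟨E²⟩ = 0.0043106 eV².
C_V/k_B = (⟨E²⟩ − ⟨E⟩²)/(kT)² = (0.0043106 − 0.000020373)/0.042058 = 0.102.

0.102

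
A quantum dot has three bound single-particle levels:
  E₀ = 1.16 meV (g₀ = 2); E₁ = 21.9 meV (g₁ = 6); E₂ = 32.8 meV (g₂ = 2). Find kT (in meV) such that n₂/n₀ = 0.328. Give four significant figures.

n₂/n₀ = (g₂/g₀) exp[−(E₂−E₀)/kT] = 0.328.
⇒ (E₂−E₀)/kT = ln((2/2)/0.328) = ln(3.04878) = 1.11474.
kT = 31.64 meV / 1.11474 = 28.38 meV.

28.38 meV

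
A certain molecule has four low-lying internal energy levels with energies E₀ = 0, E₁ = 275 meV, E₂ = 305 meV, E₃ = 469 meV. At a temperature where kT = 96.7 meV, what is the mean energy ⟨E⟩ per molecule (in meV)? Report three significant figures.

Eᵢ/kT = 0, 2.8438, 3.1541, 4.8501.
Z = Σ e^(−Eᵢ/kT) = e^(−0) + e^(−2.8438) + e^(−3.1541) + e^(−4.8501) = 1.0000 + 0.058204 + 0.042677 + 0.0078276 = 1.1087.
⟨E⟩ = Σ Eᵢ e^(−Eᵢ/kT) / Z = (0·1.0000 + 275·0.058204 + 305·0.042677 + 469·0.0078276) / 1.1087 = 29.5 meV.

29.5 meV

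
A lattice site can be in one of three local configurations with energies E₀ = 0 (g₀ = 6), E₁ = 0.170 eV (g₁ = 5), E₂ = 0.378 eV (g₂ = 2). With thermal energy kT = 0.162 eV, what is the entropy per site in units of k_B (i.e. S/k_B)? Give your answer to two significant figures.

2.4

Eᵢ/kT = 0, 1.049, 2.333.
Z = Σ gᵢe^(−Eᵢ/kT) = 6·e^(−0) + 5·e^(−1.049) + 2·e^(−2.333) = 6.000 + 1.751 + 0.1940 = 7.945.
⟨E⟩ = Σ EᵢPᵢ = 0.04670 eV.
S/k_B = ln Z + ⟨E⟩/kT = ln(7.945) + 0.04670/0.162 = 2.073 + 0.2883 = 2.4.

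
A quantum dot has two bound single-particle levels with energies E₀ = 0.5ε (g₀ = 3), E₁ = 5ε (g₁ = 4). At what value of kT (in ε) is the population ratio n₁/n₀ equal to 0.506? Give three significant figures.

n₁/n₀ = (g₁/g₀) exp[−(E₁−E₀)/kT] = 0.506.
⇒ (E₁−E₀)/kT = ln((4/3)/0.506) = ln(2.6350) = 0.96888.
kT = 4.5ε / 0.96888 = 4.64 ε.

4.64 ε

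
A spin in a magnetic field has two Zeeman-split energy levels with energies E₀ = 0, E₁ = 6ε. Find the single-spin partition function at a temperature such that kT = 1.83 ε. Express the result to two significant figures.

Eᵢ/kT = 0, 3.279.
Z = Σ e^(−Eᵢ/kT) = e^(−0) + e^(−3.279) = 1.000 + 0.03767 = 1.038.

Z = 1.0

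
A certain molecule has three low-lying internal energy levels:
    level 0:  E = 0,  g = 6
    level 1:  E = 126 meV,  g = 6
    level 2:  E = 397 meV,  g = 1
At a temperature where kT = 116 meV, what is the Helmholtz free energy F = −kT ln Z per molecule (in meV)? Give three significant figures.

-242 meV

Eᵢ/kT = 0, 1.0862, 3.4224.
Z = Σ gᵢe^(−Eᵢ/kT) = 6·e^(−0) + 6·e^(−1.0862) + 1·e^(−3.4224) = 6.0000 + 2.0250 + 0.032634 = 8.0576.
F = −kT ln Z = −116 × ln(8.0576) = −116 × 2.0866 = -242 meV.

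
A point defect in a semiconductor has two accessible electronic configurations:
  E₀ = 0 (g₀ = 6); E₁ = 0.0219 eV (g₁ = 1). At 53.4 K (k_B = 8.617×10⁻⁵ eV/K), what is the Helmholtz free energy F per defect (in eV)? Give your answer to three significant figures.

-0.00825 eV

k_BT = 8.617×10⁻⁵ × 53.4 K = 0.0046015 eV.
Eᵢ/kT = 0, 4.7593.
Z = Σ gᵢe^(−Eᵢ/kT) = 6·e^(−0) + 1·e^(−4.7593) = 6.0000 + 0.0085716 = 6.0086.
F = −kT ln Z = −0.0046015 × ln(6.0086) = −0.0046015 × 1.7932 = -0.00825 eV.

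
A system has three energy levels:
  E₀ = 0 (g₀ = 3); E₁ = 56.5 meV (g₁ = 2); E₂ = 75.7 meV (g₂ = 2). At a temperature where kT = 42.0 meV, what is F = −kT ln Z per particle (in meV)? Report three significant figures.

-56.6 meV

Eᵢ/kT = 0, 1.3452, 1.8024.
Z = Σ gᵢe^(−Eᵢ/kT) = 3·e^(−0) + 2·e^(−1.3452) + 2·e^(−1.8024) = 3.0000 + 0.52098 + 0.32981 = 3.8508.
F = −kT ln Z = −42.0 × ln(3.8508) = −42.0 × 1.3483 = -56.6 meV.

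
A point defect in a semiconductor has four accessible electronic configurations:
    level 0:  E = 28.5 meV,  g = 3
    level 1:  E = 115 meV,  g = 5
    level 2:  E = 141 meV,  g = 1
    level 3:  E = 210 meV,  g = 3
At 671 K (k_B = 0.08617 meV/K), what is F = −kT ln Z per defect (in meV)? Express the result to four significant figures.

k_BT = 0.08617 × 671 K = 57.8201 meV.
Eᵢ/kT = 0.492908, 1.98893, 2.43860, 3.63195.
Z = Σ gᵢe^(−Eᵢ/kT) = 3·e^(−0.492908) + 5·e^(−1.98893) + 1·e^(−2.43860) + 3·e^(−3.63195) = 1.83254 + 0.684209 + 0.0872830 + 0.0793936 = 2.68343.
F = −kT ln Z = −57.8201 × ln(2.68343) = −57.8201 × 0.987096 = -57.07 meV.

-57.07 meV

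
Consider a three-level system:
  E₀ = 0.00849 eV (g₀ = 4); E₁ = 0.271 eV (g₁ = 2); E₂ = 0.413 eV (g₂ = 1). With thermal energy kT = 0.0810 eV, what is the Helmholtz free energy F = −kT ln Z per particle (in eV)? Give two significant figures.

-0.11 eV

Eᵢ/kT = 0.1048, 3.346, 5.099.
Z = Σ gᵢe^(−Eᵢ/kT) = 4·e^(−0.1048) + 2·e^(−3.346) + 1·e^(−5.099) = 3.602 + 0.07045 + 0.006103 = 3.679.
F = −kT ln Z = −0.0810 × ln(3.679) = −0.0810 × 1.303 = -0.11 eV.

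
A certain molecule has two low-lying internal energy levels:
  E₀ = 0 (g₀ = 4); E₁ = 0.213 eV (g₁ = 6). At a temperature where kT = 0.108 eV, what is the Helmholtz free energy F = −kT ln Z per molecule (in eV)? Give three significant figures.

Eᵢ/kT = 0, 1.9722.
Z = Σ gᵢe^(−Eᵢ/kT) = 4·e^(−0) + 6·e^(−1.9722) = 4.0000 + 0.83490 = 4.8349.
F = −kT ln Z = −0.108 × ln(4.8349) = −0.108 × 1.5759 = -0.170 eV.

-0.170 eV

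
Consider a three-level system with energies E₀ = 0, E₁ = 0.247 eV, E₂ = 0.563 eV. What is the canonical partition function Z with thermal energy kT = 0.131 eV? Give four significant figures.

Eᵢ/kT = 0, 1.88550, 4.29771.
Z = Σ e^(−Eᵢ/kT) = e^(−0) + e^(−1.88550) + e^(−4.29771) = 1.00000 + 0.151753 + 0.0135997 = 1.16535.

Z = 1.165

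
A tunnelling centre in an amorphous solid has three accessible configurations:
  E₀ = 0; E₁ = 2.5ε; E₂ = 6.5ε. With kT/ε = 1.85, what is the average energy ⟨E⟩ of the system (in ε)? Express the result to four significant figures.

0.6525 ε

Eᵢ/kT = 0, 1.35135, 3.51351.
Z = Σ e^(−Eᵢ/kT) = e^(−0) + e^(−1.35135) + e^(−3.51351) = 1.00000 + 0.258891 + 0.0297922 = 1.28868.
⟨E⟩ = Σ Eᵢ e^(−Eᵢ/kT) / Z = (0·1.00000 + 2.5·0.258891 + 6.5·0.0297922) / 1.28868 = 0.6525 ε.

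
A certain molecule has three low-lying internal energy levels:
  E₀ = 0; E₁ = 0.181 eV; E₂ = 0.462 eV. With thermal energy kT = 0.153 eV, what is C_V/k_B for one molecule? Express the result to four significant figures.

0.5033

Eᵢ/kT = 0, 1.18301, 3.01961.
Z = Σ e^(−Eᵢ/kT) = e^(−0) + e^(−1.18301) + e^(−3.01961) = 1.00000 + 0.306355 + 0.0488203 = 1.35518.
⟨E⟩ = 0.0575608 eV, ⟨E²⟩ = 0.0150953 eV².
C_V/k_B = (⟨E²⟩ − ⟨E⟩²)/(kT)² = (0.0150953 − 0.00331325)/0.0234090 = 0.5033.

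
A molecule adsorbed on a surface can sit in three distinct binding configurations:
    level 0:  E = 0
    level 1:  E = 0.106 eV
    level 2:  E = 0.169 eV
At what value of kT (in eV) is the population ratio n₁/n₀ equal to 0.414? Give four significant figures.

n₁/n₀ = exp[−(E₁−E₀)/kT] = 0.414.
⇒ (E₁−E₀)/kT = ln(1/0.414) = ln(2.41546) = 0.881890.
kT = 0.106 eV / 0.881890 = 0.1202 eV.

0.1202 eV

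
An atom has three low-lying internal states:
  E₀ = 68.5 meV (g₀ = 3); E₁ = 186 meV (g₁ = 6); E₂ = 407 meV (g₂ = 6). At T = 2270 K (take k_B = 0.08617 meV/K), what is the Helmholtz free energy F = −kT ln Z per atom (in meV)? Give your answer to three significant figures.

-322 meV

k_BT = 0.08617 × 2270 K = 195.61 meV.
Eᵢ/kT = 0.35019, 0.95087, 2.0807.
Z = Σ gᵢe^(−Eᵢ/kT) = 3·e^(−0.35019) + 6·e^(−0.95087) + 6·e^(−2.0807) = 2.1137 + 2.3184 + 0.74906 = 5.1812.
F = −kT ln Z = −195.61 × ln(5.1812) = −195.61 × 1.6450 = -322 meV.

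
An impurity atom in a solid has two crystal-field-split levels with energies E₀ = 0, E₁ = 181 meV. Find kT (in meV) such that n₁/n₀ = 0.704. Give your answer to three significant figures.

516 meV

n₁/n₀ = exp[−(E₁−E₀)/kT] = 0.704.
⇒ (E₁−E₀)/kT = ln(1/0.704) = ln(1.4205) = 0.35101.
kT = 181 meV / 0.35101 = 516 meV.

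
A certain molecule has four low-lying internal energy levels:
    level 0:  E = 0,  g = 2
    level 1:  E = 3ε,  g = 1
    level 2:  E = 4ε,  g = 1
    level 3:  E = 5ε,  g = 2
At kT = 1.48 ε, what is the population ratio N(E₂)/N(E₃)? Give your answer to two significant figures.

n₂/n₃ = (g₂/g₃) exp[−(E₂−E₃)/kT] = (1/2) × exp(−(-1ε)/(1.48ε)) = (1/2) × exp(0.6757) = 0.98.

0.98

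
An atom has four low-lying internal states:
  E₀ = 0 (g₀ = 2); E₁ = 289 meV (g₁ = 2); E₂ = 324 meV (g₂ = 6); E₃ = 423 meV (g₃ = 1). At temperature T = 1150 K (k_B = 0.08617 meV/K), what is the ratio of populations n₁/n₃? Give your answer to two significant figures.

7.7

k_BT = 0.08617 × 1150 K = 99.10 meV.
n₁/n₃ = (g₁/g₃) exp[−(E₁−E₃)/kT] = (2/1) × exp(−(-134 meV)/(99.10 meV)) = (2/1) × exp(1.352) = 7.7.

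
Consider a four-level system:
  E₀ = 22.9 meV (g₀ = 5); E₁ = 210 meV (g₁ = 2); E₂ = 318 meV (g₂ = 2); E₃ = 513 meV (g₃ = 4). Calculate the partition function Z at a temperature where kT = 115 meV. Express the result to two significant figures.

Eᵢ/kT = 0.1991, 1.826, 2.765, 4.461.
Z = Σ gᵢe^(−Eᵢ/kT) = 5·e^(−0.1991) + 2·e^(−1.826) + 2·e^(−2.765) + 4·e^(−4.461) = 4.097 + 0.3221 + 0.1260 + 0.04620 = 4.591.

Z = 4.6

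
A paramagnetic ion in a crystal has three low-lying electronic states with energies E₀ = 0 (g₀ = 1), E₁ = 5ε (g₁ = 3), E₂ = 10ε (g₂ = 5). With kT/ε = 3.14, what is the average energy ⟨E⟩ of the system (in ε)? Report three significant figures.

Eᵢ/kT = 0, 1.5924, 3.1847.
Z = Σ gᵢe^(−Eᵢ/kT) = 1·e^(−0) + 3·e^(−1.5924) + 5·e^(−3.1847) = 1.0000 + 0.61031 + 0.20695 = 1.8173.
⟨E⟩ = Σ Eᵢ gᵢe^(−Eᵢ/kT) / Z = (0·1.0000 + 5·0.61031 + 10·0.20695) / 1.8173 = 2.82 ε.

2.82 ε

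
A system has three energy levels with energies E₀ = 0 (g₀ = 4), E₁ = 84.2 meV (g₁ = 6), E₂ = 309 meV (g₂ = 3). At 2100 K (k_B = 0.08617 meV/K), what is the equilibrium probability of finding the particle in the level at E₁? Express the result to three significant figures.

k_BT = 0.08617 × 2100 K = 180.96 meV.
Eᵢ/kT = 0, 0.46530, 1.7076.
Z = Σ gᵢe^(−Eᵢ/kT) = 4·e^(−0) + 6·e^(−0.46530) + 3·e^(−1.7076) = 4.0000 + 3.7677 + 0.54390 = 8.3116.
P₁ = g₁ e^(−E₁/kT) / Z = 3.7677/8.3116 = 0.453.

0.453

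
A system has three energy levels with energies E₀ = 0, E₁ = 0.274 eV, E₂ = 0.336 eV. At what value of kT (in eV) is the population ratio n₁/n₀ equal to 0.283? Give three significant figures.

0.217 eV

n₁/n₀ = exp[−(E₁−E₀)/kT] = 0.283.
⇒ (E₁−E₀)/kT = ln(1/0.283) = ln(3.5336) = 1.2623.
kT = 0.274 eV / 1.2623 = 0.217 eV.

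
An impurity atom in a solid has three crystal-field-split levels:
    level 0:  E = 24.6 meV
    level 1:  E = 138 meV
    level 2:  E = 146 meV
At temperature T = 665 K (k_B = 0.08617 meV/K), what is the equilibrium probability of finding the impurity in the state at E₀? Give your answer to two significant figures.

0.79

k_BT = 0.08617 × 665 K = 57.30 meV.
Eᵢ/kT = 0.4293, 2.408, 2.548.
Z = Σ e^(−Eᵢ/kT) = e^(−0.4293) + e^(−2.408) + e^(−2.548) = 0.6510 + 0.09000 + 0.07824 = 0.8192.
P₀ = e^(−E₀/kT) / Z = 0.6510/0.8192 = 0.79.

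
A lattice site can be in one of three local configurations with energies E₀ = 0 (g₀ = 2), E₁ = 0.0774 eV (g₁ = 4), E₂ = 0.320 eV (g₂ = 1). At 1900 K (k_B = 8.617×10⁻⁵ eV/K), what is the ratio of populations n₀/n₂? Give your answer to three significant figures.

14.1

k_BT = 8.617×10⁻⁵ × 1900 K = 0.16372 eV.
n₀/n₂ = (g₀/g₂) exp[−(E₀−E₂)/kT] = (2/1) × exp(−(-0.320 eV)/(0.16372 eV)) = (2/1) × exp(1.9546) = 14.1.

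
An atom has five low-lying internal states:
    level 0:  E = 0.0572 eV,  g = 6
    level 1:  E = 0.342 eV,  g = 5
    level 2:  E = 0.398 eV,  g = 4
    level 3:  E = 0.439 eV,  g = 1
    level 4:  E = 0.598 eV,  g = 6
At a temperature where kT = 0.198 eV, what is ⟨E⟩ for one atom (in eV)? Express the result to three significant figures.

Eᵢ/kT = 0.28889, 1.7273, 2.0101, 2.2172, 3.0202.
Z = Σ gᵢe^(−Eᵢ/kT) = 6·e^(−0.28889) + 5·e^(−1.7273) + 4·e^(−2.0101) + 1·e^(−2.2172) + 6·e^(−3.0202) = 4.4946 + 0.88882 + 0.53590 + 0.10891 + 0.29275 = 6.3210.
⟨E⟩ = Σ Eᵢ gᵢe^(−Eᵢ/kT) / Z = (0.0572·4.4946 + 0.342·0.88882 + 0.398·0.53590 + 0.439·0.10891 + 0.598·0.29275) / 6.3210 = 0.158 eV.

0.158 eV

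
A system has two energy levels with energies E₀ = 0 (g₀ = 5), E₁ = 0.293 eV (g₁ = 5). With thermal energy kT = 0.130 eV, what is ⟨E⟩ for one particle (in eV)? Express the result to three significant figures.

Eᵢ/kT = 0, 2.2538.
Z = Σ gᵢe^(−Eᵢ/kT) = 5·e^(−0) + 5·e^(−2.2538) = 5.0000 + 0.52500 = 5.5250.
⟨E⟩ = Σ Eᵢ gᵢe^(−Eᵢ/kT) / Z = (0·5.0000 + 0.293·0.52500) / 5.5250 = 0.0278 eV.

0.0278 eV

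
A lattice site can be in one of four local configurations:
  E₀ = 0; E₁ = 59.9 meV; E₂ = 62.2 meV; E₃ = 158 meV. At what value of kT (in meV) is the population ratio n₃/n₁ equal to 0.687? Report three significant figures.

n₃/n₁ = exp[−(E₃−E₁)/kT] = 0.687.
⇒ (E₃−E₁)/kT = ln(1/0.687) = ln(1.4556) = 0.37542.
kT = 98.1 meV / 0.37542 = 261 meV.

261 meV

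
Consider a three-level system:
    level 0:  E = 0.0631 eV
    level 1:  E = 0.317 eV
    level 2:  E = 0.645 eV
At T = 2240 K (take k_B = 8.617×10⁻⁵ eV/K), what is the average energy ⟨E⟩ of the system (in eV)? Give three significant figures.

0.136 eV

k_BT = 8.617×10⁻⁵ × 2240 K = 0.19302 eV.
Eᵢ/kT = 0.32691, 1.6423, 3.3416.
Z = Σ e^(−Eᵢ/kT) = e^(−0.32691) + e^(−1.6423) + e^(−3.3416) = 0.72115 + 0.19353 + 0.035380 = 0.95006.
⟨E⟩ = Σ Eᵢ e^(−Eᵢ/kT) / Z = (0.0631·0.72115 + 0.317·0.19353 + 0.645·0.035380) / 0.95006 = 0.136 eV.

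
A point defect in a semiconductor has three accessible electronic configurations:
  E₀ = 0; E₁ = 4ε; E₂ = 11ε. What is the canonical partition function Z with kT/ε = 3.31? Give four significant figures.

Eᵢ/kT = 0, 1.20846, 3.32326.
Z = Σ e^(−Eᵢ/kT) = e^(−0) + e^(−1.20846) + e^(−3.32326) = 1.00000 + 0.298657 + 0.0360352 = 1.33469.

Z = 1.335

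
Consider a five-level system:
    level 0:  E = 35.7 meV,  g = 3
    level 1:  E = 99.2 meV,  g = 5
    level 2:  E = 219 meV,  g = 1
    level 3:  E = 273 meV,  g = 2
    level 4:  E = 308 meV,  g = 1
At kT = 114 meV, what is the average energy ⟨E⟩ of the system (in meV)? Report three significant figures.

Eᵢ/kT = 0.31316, 0.87018, 1.9211, 2.3947, 2.7018.
Z = Σ gᵢe^(−Eᵢ/kT) = 3·e^(−0.31316) + 5·e^(−0.87018) + 1·e^(−1.9211) + 2·e^(−2.3947) + 1·e^(−2.7018) = 2.1934 + 2.0944 + 0.14645 + 0.18240 + 0.067085 = 4.6837.
⟨E⟩ = Σ Eᵢ gᵢe^(−Eᵢ/kT) / Z = (35.7·2.1934 + 99.2·2.0944 + 219·0.14645 + 273·0.18240 + 308·0.067085) / 4.6837 = 83.0 meV.

83.0 meV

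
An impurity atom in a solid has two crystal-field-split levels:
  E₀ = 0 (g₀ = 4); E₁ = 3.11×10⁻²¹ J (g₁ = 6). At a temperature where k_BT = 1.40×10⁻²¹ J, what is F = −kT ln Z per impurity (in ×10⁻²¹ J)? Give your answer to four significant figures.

Eᵢ/kT = 0, 2.22143.
Z = Σ gᵢe^(−Eᵢ/kT) = 4·e^(−0) + 6·e^(−2.22143) = 4.00000 + 0.650723 = 4.65072.
F = −kT ln Z = −1.40 × ln(4.65072) = −1.40 × 1.53702 = -2.152 ×10⁻²¹ J.

-2.152 ×10⁻²¹ J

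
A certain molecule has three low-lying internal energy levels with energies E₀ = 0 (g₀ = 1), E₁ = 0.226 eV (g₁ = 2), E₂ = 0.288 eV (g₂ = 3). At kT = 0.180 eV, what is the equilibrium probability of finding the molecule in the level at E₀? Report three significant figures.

Eᵢ/kT = 0, 1.2556, 1.6000.
Z = Σ gᵢe^(−Eᵢ/kT) = 1·e^(−0) + 2·e^(−1.2556) + 3·e^(−1.6000) = 1.0000 + 0.56981 + 0.60569 = 2.1755.
P₀ = g₀ e^(−E₀/kT) / Z = 1.0000/2.1755 = 0.460.

0.460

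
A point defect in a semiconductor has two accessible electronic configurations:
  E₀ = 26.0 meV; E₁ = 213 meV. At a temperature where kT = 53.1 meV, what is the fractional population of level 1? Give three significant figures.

0.0287

Eᵢ/kT = 0.48964, 4.0113.
Z = Σ e^(−Eᵢ/kT) = e^(−0.48964) + e^(−4.0113) = 0.61285 + 0.018110 = 0.63096.
P₁ = e^(−E₁/kT) / Z = 0.018110/0.63096 = 0.0287.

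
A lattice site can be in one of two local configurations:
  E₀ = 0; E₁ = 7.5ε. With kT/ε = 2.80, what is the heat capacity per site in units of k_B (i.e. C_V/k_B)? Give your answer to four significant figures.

0.4314

Eᵢ/kT = 0, 2.67857.
Z = Σ e^(−Eᵢ/kT) = e^(−0) + e^(−2.67857) = 1.00000 + 0.0686613 = 1.06866.
⟨E⟩ = 0.481874 ε, ⟨E²⟩ = 3.61406 ε².
C_V/k_B = (⟨E²⟩ − ⟨E⟩²)/(kT)² = (3.61406 − 0.232203)/7.84000 = 0.4314.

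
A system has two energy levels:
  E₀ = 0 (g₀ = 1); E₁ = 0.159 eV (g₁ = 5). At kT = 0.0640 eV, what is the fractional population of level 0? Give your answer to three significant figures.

0.706

Eᵢ/kT = 0, 2.4844.
Z = Σ gᵢe^(−Eᵢ/kT) = 1·e^(−0) + 5·e^(−2.4844) = 1.0000 + 0.41688 = 1.4169.
P₀ = g₀ e^(−E₀/kT) / Z = 1.0000/1.4169 = 0.706.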